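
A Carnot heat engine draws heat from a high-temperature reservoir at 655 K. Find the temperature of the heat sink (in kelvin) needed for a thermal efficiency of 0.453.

From η = 1 − T_C/T_H, T_C = T_H·(1 − η) = 655.00 × (1 − 0.453) = 358.3 K.

T_C ≈ 358.3 K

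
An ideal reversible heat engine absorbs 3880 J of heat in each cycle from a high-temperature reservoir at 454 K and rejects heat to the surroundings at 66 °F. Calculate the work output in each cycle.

T_C = 66 °F → (66 − 32) × 5/9 = 18.89 °C = 292.04 K.
For a reversible engine, η = 1 − T_C/T_H = 1 − 292.04/454.00 = 0.3567.
W = η·Q_H = 0.3567 × 3880 = 1380 J.

W ≈ 1380 J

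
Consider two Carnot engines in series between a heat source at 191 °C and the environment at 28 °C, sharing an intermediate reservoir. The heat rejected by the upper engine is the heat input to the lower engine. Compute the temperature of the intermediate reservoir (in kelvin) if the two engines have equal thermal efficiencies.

T_H = 191 °C → 191 + 273.15 = 464.15 K.
T_C = 28 °C → 28 + 273.15 = 301.15 K.
Equal efficiencies require 1 − T_m/T_H = 1 − T_C/T_m, i.e. T_m/T_H = T_C/T_m, so T_m = √(T_H·T_C) = √(464.15 × 301.15) = 374 K.

T_m ≈ 374 K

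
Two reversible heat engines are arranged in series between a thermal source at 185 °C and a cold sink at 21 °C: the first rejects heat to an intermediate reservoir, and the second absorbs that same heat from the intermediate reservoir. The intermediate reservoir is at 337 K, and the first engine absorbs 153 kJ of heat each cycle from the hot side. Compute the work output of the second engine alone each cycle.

W₂ ≈ 14.31 kJ

T_H = 185 °C → 185 + 273.15 = 458.15 K.
T_C = 21 °C → 21 + 273.15 = 294.15 K.
Heat entering the second stage: Q_m = Q_H·(T_m/T_H) = 153 × 337.00/458.15 = 112.5 kJ.
Second-stage efficiency η₂ = 1 − T_C/T_m = 1 − 294.15/337.00 = 0.1272, so W₂ = η₂·Q_m = 14.31 kJ.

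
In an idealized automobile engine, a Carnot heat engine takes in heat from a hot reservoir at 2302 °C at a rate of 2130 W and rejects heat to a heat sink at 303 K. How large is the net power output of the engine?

Ẇ ≈ 1880 W

T_H = 2302 °C → 2302 + 273.15 = 2575.15 K.
For a reversible engine, η = 1 − T_C/T_H = 1 − 303.00/2575.15 = 0.8823.
W = η·Q_H = 0.8823 × 2130 = 1880 W.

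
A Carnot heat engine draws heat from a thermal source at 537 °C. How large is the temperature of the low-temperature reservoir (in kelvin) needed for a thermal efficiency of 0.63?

T_H = 537 °C → 537 + 273.15 = 810.15 K.
From η = 1 − T_C/T_H, T_C = T_H·(1 − η) = 810.15 × (1 − 0.63) = 300 K.

T_C ≈ 300 K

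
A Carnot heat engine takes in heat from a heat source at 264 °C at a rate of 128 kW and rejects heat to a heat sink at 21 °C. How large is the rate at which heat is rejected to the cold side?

T_H = 264 °C → 264 + 273.15 = 537.15 K.
T_C = 21 °C → 21 + 273.15 = 294.15 K.
Since the cycle is reversible, η = 1 − T_C/T_H = 1 − 294.15/537.15 = 0.4524.
For a reversible cycle Q_C/Q_H = T_C/T_H, so Q_C = 128 × 294.15/537.15 = 70.09 kW.

Q̇_C ≈ 70.09 kW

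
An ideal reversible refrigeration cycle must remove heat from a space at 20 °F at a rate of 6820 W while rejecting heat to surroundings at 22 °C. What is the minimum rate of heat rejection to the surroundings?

T_H = 22 °C → 22 + 273.15 = 295.15 K.
T_C = 20 °F → (20 − 32) × 5/9 = -6.67 °C = 266.48 K.
For a reversible cycle Q_H/Q_C = T_H/T_C, so Q_H = Q_C·T_H/T_C = 6820 × 295.15/266.48 = 7550 W.

Q̇_H ≈ 7550 W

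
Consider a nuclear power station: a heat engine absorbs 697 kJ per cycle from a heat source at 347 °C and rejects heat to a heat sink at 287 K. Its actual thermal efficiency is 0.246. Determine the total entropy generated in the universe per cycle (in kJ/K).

ΔS_univ ≈ 0.7072 kJ/K

T_H = 347 °C → 347 + 273.15 = 620.15 K.
W = η·Q_H = 0.246 × 697 = 171.5 kJ, so Q_C = Q_H − W = 525.5 kJ.
Reservoir entropy changes: ΔS_H = −Q_H/T_H = −697/620.15 = -1.124 kJ/K and ΔS_C = +Q_C/T_C = 525.5/287.00 = 1.831 kJ/K.
ΔS_univ = −Q_H/T_H + Q_C/T_C = 0.7072 kJ/K (> 0, since η = 0.246 < η_Carnot = 0.537).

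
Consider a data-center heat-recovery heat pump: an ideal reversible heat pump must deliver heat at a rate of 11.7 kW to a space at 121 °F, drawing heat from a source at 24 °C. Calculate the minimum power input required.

T_H = 121 °F → (121 − 32) × 5/9 = 49.44 °C = 322.59 K.
T_C = 24 °C → 24 + 273.15 = 297.15 K.
The Carnot heat-pump COP is COP_HP = T_H/(T_H − T_C) = 322.59/25.44 = 12.6784.
W = Q_H/COP_HP = 11.7/12.6784 = 0.923 kW.

Ẇ_in ≈ 0.923 kW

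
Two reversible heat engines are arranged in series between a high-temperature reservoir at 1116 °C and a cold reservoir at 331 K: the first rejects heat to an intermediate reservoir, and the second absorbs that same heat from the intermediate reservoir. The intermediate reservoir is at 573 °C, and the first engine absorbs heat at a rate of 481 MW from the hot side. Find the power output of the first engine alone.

Ẇ₁ ≈ 188 MW

T_H = 1116 °C → 1116 + 273.15 = 1389.15 K.
T_m = 573 °C → 573 + 273.15 = 846.15 K.
First-stage efficiency η₁ = 1 − T_m/T_H = 1 − 846.15/1389.15 = 0.3909.
W₁ = η₁·Q_H = 0.3909 × 481 = 188 MW.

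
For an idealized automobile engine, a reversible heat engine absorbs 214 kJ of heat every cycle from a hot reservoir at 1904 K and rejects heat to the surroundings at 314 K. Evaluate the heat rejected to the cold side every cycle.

Since the cycle is reversible, η = 1 − T_C/T_H = 1 − 314.00/1904.00 = 0.8351.
For a reversible cycle Q_C/Q_H = T_C/T_H, so Q_C = 214 × 314.00/1904.00 = 35.3 kJ.

Q_C ≈ 35.3 kJ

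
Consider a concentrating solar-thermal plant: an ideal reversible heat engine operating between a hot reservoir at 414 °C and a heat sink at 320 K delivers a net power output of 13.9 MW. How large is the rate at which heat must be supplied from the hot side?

T_H = 414 °C → 414 + 273.15 = 687.15 K.
For a reversible engine, η = 1 − T_C/T_H = 1 − 320.00/687.15 = 0.5343.
Q_H = W/η = 13.9/0.5343 = 26.0 MW.

Q̇_H ≈ 26.0 MW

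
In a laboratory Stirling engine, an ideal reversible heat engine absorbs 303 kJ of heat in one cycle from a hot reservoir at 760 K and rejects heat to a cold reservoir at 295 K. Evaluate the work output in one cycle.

W ≈ 185 kJ

η_rev = 1 − T_C/T_H = 1 − 295.00/760.00 = 0.6118.
W = η·Q_H = 0.6118 × 303 = 185 kJ.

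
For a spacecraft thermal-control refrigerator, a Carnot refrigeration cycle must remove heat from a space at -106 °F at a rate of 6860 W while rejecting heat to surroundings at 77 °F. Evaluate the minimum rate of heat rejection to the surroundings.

Q̇_H ≈ 10400 W

T_H = 77 °F → (77 − 32) × 5/9 = 25.00 °C = 298.15 K.
T_C = -106 °F → (-106 − 32) × 5/9 = -76.67 °C = 196.48 K.
For a reversible cycle Q_H/Q_C = T_H/T_C, so Q_H = Q_C·T_H/T_C = 6860 × 298.15/196.48 = 10400 W.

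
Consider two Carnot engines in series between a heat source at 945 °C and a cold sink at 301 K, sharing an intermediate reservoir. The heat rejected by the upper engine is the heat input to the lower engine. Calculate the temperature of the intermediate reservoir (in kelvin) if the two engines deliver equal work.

T_H = 945 °C → 945 + 273.15 = 1218.15 K.
For reversible stages Q_m = Q_H·(T_m/T_H). Setting W₁ = Q_H(1 − T_m/T_H) equal to W₂ = Q_m(1 − T_C/T_m) = Q_H·(T_m − T_C)/T_H gives T_H − T_m = T_m − T_C, so T_m = (T_H + T_C)/2 = (1218.15 + 301.00)/2 = 759.6 K.

T_m ≈ 759.6 K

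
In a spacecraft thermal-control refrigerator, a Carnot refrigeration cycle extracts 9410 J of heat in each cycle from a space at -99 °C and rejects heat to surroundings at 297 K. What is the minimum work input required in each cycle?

W_in ≈ 6638 J

T_C = -99 °C → -99 + 273.15 = 174.15 K.
For a reversible refrigerator, COP_R = T_C/(T_H − T_C) = 174.15/122.85 = 1.4176.
W = Q_C/COP_R = 9410/1.4176 = 6638 J.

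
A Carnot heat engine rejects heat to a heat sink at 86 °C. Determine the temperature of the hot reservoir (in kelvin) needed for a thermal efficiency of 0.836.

T_C = 86 °C → 86 + 273.15 = 359.15 K.
From η = 1 − T_C/T_H, solving for T_H gives T_H = T_C/(1 − η) = 359.15/(1 − 0.836) = 2190 K.

T_H ≈ 2190 K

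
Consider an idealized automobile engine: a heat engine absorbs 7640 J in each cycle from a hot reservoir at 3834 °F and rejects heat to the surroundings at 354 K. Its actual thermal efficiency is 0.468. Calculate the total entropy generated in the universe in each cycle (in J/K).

T_H = 3834 °F → (3834 − 32) × 5/9 = 2112.22 °C = 2385.37 K.
W = η·Q_H = 0.468 × 7640 = 3576 J, so Q_C = Q_H − W = 4064 J.
The hot reservoir loses entropy Q_H/T_H = 7640/2385.37 = 3.203 J/K; the cold reservoir gains Q_C/T_C = 4064/354.00 = 11.48 J/K.
ΔS_univ = −Q_H/T_H + Q_C/T_C = 8.28 J/K (> 0, since η = 0.468 < η_Carnot = 0.852).

ΔS_univ ≈ 8.28 J/K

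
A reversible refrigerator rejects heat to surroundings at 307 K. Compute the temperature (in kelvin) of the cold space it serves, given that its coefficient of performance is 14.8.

T_C ≈ 288 K

COP_R = T_C/(T_H − T_C) ⇒ T_C = T_H·COP_R/(1 + COP_R) = 307.00 × 14.8/(1 + 14.8) = 288 K.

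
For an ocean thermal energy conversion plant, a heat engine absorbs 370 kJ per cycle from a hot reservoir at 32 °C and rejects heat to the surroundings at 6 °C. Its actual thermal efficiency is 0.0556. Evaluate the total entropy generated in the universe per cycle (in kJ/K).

ΔS_univ ≈ 0.03924 kJ/K

T_H = 32 °C → 32 + 273.15 = 305.15 K.
T_C = 6 °C → 6 + 273.15 = 279.15 K.
W = η·Q_H = 0.0556 × 370 = 20.57 kJ, so Q_C = Q_H − W = 349.4 kJ.
The hot reservoir loses entropy Q_H/T_H = 370/305.15 = 1.213 kJ/K; the cold reservoir gains Q_C/T_C = 349.4/279.15 = 1.252 kJ/K.
ΔS_univ = −Q_H/T_H + Q_C/T_C = 0.03924 kJ/K (> 0, since η = 0.0556 < η_Carnot = 0.085).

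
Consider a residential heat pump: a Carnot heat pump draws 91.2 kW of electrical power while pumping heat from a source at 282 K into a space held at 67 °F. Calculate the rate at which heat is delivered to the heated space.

T_H = 67 °F → (67 − 32) × 5/9 = 19.44 °C = 292.59 K.
Reversible heating COP: COP_HP = T_H/(T_H − T_C) = 292.59/10.59 = 27.6177.
Q_H = COP_HP · W = 27.6177 × 91.2 = 2520 kW.

Q̇_H ≈ 2520 kW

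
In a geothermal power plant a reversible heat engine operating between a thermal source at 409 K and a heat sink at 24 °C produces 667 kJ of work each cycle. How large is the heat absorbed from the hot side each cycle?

T_C = 24 °C → 24 + 273.15 = 297.15 K.
The Carnot efficiency is η = 1 − T_C/T_H = 1 − 297.15/409.00 = 0.2735.
Q_H = W/η = 667/0.2735 = 2440 kJ.

Q_H ≈ 2440 kJ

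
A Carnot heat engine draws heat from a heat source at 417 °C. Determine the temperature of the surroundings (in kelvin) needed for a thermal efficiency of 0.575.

T_H = 417 °C → 417 + 273.15 = 690.15 K.
From η = 1 − T_C/T_H, T_C = T_H·(1 − η) = 690.15 × (1 − 0.575) = 293 K.

T_C ≈ 293 K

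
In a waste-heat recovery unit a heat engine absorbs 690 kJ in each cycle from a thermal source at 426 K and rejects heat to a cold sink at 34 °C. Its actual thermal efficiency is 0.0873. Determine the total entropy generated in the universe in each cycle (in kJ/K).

ΔS_univ ≈ 0.431 kJ/K

T_C = 34 °C → 34 + 273.15 = 307.15 K.
W = η·Q_H = 0.0873 × 690 = 60.24 kJ, so Q_C = Q_H − W = 629.8 kJ.
Reservoir entropy changes: ΔS_H = −Q_H/T_H = −690/426.00 = -1.620 kJ/K and ΔS_C = +Q_C/T_C = 629.8/307.15 = 2.050 kJ/K.
ΔS_univ = −Q_H/T_H + Q_C/T_C = 0.431 kJ/K (> 0, since η = 0.0873 < η_Carnot = 0.279).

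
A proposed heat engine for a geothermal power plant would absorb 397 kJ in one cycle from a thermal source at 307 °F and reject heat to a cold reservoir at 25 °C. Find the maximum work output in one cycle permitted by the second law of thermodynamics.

W_max ≈ 119 kJ

T_H = 307 °F → (307 − 32) × 5/9 = 152.78 °C = 425.93 K.
T_C = 25 °C → 25 + 273.15 = 298.15 K.
The upper bound on efficiency is η_max = 1 − T_C/T_H = 1 − 298.15/425.93 = 0.3000.
W_max = η_max · Q_H = 0.3000 × 397 = 119 kJ.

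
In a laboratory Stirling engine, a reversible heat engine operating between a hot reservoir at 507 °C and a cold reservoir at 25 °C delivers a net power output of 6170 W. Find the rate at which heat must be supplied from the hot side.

T_H = 507 °C → 507 + 273.15 = 780.15 K.
T_C = 25 °C → 25 + 273.15 = 298.15 K.
Since the cycle is reversible, η = 1 − T_C/T_H = 1 − 298.15/780.15 = 0.6178.
Q_H = W/η = 6170/0.6178 = 9987 W.

Q̇_H ≈ 9987 W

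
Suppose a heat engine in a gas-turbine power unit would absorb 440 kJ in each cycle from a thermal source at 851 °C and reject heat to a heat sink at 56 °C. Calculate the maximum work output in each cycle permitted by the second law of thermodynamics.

T_H = 851 °C → 851 + 273.15 = 1124.15 K.
T_C = 56 °C → 56 + 273.15 = 329.15 K.
The upper bound on efficiency is η_max = 1 − T_C/T_H = 1 − 329.15/1124.15 = 0.7072.
W_max = η_max · Q_H = 0.7072 × 440 = 311.2 kJ.

W_max ≈ 311.2 kJ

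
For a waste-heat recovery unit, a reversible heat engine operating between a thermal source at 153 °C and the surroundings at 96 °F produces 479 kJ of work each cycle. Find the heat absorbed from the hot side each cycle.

T_H = 153 °C → 153 + 273.15 = 426.15 K.
T_C = 96 °F → (96 − 32) × 5/9 = 35.56 °C = 308.71 K.
For a reversible engine, η = 1 − T_C/T_H = 1 − 308.71/426.15 = 0.2756.
Q_H = W/η = 479/0.2756 = 1740 kJ.

Q_H ≈ 1740 kJ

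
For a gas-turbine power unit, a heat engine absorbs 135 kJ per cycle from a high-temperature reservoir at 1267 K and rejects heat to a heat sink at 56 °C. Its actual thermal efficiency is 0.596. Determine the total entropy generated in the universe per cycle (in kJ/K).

T_C = 56 °C → 56 + 273.15 = 329.15 K.
W = η·Q_H = 0.596 × 135 = 80.46 kJ, so Q_C = Q_H − W = 54.54 kJ.
The hot reservoir loses entropy Q_H/T_H = 135/1267.00 = 0.1066 kJ/K; the cold reservoir gains Q_C/T_C = 54.54/329.15 = 0.1657 kJ/K.
ΔS_univ = −Q_H/T_H + Q_C/T_C = 0.05915 kJ/K (> 0, since η = 0.596 < η_Carnot = 0.740).

ΔS_univ ≈ 0.05915 kJ/K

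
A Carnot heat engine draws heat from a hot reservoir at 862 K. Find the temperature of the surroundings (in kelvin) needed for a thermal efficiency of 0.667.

From η = 1 − T_C/T_H, T_C = T_H·(1 − η) = 862.00 × (1 − 0.667) = 287 K.

T_C ≈ 287 K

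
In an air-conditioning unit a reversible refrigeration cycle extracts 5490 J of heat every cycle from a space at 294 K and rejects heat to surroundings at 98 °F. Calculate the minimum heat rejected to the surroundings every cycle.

Q_H ≈ 5790 J

T_H = 98 °F → (98 − 32) × 5/9 = 36.67 °C = 309.82 K.
For a reversible cycle Q_H/Q_C = T_H/T_C, so Q_H = Q_C·T_H/T_C = 5490 × 309.82/294.00 = 5790 J.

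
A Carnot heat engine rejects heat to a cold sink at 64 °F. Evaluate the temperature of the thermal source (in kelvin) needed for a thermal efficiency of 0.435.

T_H ≈ 515 K

T_C = 64 °F → (64 − 32) × 5/9 = 17.78 °C = 290.93 K.
From η = 1 − T_C/T_H, solving for T_H gives T_H = T_C/(1 − η) = 290.93/(1 − 0.435) = 515 K.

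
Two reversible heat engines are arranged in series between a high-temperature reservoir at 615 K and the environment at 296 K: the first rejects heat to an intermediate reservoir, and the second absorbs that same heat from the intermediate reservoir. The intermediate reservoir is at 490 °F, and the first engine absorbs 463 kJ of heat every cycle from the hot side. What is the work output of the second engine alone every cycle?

W₂ ≈ 174.4 kJ

T_m = 490 °F → (490 − 32) × 5/9 = 254.44 °C = 527.59 K.
Heat entering the second stage: Q_m = Q_H·(T_m/T_H) = 463 × 527.59/615.00 = 397.2 kJ.
Second-stage efficiency η₂ = 1 − T_C/T_m = 1 − 296.00/527.59 = 0.4390, so W₂ = η₂·Q_m = 174.4 kJ.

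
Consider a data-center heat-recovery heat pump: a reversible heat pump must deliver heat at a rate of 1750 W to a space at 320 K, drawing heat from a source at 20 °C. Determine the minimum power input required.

Ẇ_in ≈ 147 W

T_C = 20 °C → 20 + 273.15 = 293.15 K.
For a reversible heat pump, COP_HP = T_H/(T_H − T_C) = 320.00/26.85 = 11.9181.
W = Q_H/COP_HP = 1750/11.9181 = 147 W.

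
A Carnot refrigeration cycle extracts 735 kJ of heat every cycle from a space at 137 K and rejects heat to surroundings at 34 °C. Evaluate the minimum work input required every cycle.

T_H = 34 °C → 34 + 273.15 = 307.15 K.
The reversible coefficient of performance is COP_R = T_C/(T_H − T_C) = 137.00/170.15 = 0.8052.
W = Q_C/COP_R = 735/0.8052 = 913 kJ.

W_in ≈ 913 kJ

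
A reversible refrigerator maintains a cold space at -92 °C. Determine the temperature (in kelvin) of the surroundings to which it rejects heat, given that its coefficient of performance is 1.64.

T_C = -92 °C → -92 + 273.15 = 181.15 K.
COP_R = T_C/(T_H − T_C) ⇒ T_H = T_C·(1 + 1/COP_R) = 181.15 × (1 + 1/1.64) = 292 K.

T_H ≈ 292 K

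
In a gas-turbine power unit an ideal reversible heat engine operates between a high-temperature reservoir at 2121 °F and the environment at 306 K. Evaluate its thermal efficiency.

η ≈ 0.7866

T_H = 2121 °F → (2121 − 32) × 5/9 = 1160.56 °C = 1433.71 K.
η_rev = 1 − T_C/T_H = 1 − 306.00/1433.71 = 0.7866.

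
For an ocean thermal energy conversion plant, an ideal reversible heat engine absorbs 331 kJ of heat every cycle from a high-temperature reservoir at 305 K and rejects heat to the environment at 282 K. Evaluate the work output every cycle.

W ≈ 25.0 kJ

For a reversible engine, η = 1 − T_C/T_H = 1 − 282.00/305.00 = 0.0754.
W = η·Q_H = 0.0754 × 331 = 25.0 kJ.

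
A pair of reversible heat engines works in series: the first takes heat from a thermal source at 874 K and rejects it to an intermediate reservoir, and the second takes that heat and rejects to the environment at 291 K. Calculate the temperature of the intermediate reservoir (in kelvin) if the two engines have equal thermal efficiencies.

T_m ≈ 504 K

Equal efficiencies require 1 − T_m/T_H = 1 − T_C/T_m, i.e. T_m/T_H = T_C/T_m, so T_m = √(T_H·T_C) = √(874.00 × 291.00) = 504 K.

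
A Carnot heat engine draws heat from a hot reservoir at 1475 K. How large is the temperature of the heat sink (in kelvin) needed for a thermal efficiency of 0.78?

From η = 1 − T_C/T_H, T_C = T_H·(1 − η) = 1475.00 × (1 − 0.78) = 324.5 K.

T_C ≈ 324.5 K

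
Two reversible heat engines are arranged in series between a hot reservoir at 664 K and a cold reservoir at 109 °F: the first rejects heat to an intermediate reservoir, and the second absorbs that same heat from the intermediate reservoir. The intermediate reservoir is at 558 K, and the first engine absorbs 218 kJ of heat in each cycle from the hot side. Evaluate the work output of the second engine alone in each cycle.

T_C = 109 °F → (109 − 32) × 5/9 = 42.78 °C = 315.93 K.
Heat entering the second stage: Q_m = Q_H·(T_m/T_H) = 218 × 558.00/664.00 = 183 kJ.
Second-stage efficiency η₂ = 1 − T_C/T_m = 1 − 315.93/558.00 = 0.4338, so W₂ = η₂·Q_m = 79.5 kJ.

W₂ ≈ 79.5 kJ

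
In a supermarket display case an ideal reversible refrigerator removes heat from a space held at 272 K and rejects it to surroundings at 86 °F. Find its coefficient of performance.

T_H = 86 °F → (86 − 32) × 5/9 = 30.00 °C = 303.15 K.
COP_R = T_C/(T_H − T_C) = 272.00/(303.15 − 272.00) = 8.73.

COP_R ≈ 8.73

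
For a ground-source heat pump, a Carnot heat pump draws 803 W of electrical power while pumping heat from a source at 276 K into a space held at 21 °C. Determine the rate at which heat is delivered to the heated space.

Q̇_H ≈ 13010 W

T_H = 21 °C → 21 + 273.15 = 294.15 K.
The Carnot heat-pump COP is COP_HP = T_H/(T_H − T_C) = 294.15/18.15 = 16.2066.
Q_H = COP_HP · W = 16.2066 × 803 = 13010 W.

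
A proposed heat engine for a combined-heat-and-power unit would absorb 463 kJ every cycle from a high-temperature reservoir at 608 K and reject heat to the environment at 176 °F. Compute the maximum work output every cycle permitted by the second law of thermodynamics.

W_max ≈ 194.1 kJ

T_C = 176 °F → (176 − 32) × 5/9 = 80.00 °C = 353.15 K.
By the Carnot theorem, η_max = 1 − T_C/T_H = 1 − 353.15/608.00 = 0.4192.
W_max = η_max · Q_H = 0.4192 × 463 = 194.1 kJ.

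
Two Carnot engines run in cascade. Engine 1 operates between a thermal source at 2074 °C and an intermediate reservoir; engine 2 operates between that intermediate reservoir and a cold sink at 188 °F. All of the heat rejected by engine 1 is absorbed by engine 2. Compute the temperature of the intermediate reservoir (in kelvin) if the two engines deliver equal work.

T_m ≈ 1353 K

T_H = 2074 °C → 2074 + 273.15 = 2347.15 K.
T_C = 188 °F → (188 − 32) × 5/9 = 86.67 °C = 359.82 K.
For reversible stages Q_m = Q_H·(T_m/T_H). Setting W₁ = Q_H(1 − T_m/T_H) equal to W₂ = Q_m(1 − T_C/T_m) = Q_H·(T_m − T_C)/T_H gives T_H − T_m = T_m − T_C, so T_m = (T_H + T_C)/2 = (2347.15 + 359.82)/2 = 1353 K.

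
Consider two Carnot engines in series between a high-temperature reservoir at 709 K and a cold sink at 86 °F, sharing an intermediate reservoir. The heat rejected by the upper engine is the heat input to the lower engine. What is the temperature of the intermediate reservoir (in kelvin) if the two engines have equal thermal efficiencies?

T_m ≈ 464 K

T_C = 86 °F → (86 − 32) × 5/9 = 30.00 °C = 303.15 K.
Equal efficiencies require 1 − T_m/T_H = 1 − T_C/T_m, i.e. T_m/T_H = T_C/T_m, so T_m = √(T_H·T_C) = √(709.00 × 303.15) = 464 K.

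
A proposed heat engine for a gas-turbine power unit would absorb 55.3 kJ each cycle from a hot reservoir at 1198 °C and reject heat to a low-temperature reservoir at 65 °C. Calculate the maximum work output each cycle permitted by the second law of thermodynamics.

W_max ≈ 42.6 kJ

T_H = 1198 °C → 1198 + 273.15 = 1471.15 K.
T_C = 65 °C → 65 + 273.15 = 338.15 K.
No engine can exceed the Carnot limit: η_max = 1 − T_C/T_H = 1 − 338.15/1471.15 = 0.7701.
W_max = η_max · Q_H = 0.7701 × 55.3 = 42.6 kJ.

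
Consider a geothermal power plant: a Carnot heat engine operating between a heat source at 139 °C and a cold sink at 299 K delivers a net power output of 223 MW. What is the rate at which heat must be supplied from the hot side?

T_H = 139 °C → 139 + 273.15 = 412.15 K.
η_rev = 1 − T_C/T_H = 1 − 299.00/412.15 = 0.2745.
Q_H = W/η = 223/0.2745 = 812 MW.

Q̇_H ≈ 812 MW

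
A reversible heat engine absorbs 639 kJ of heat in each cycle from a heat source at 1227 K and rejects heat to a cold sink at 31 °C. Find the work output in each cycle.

W ≈ 480.6 kJ

T_C = 31 °C → 31 + 273.15 = 304.15 K.
The Carnot efficiency is η = 1 − T_C/T_H = 1 − 304.15/1227.00 = 0.7521.
W = η·Q_H = 0.7521 × 639 = 480.6 kJ.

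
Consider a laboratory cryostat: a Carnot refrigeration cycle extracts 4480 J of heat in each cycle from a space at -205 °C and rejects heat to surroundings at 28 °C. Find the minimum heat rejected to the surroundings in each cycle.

Q_H ≈ 19800 J

T_H = 28 °C → 28 + 273.15 = 301.15 K.
T_C = -205 °C → -205 + 273.15 = 68.15 K.
For a reversible cycle Q_H/Q_C = T_H/T_C, so Q_H = Q_C·T_H/T_C = 4480 × 301.15/68.15 = 19800 J.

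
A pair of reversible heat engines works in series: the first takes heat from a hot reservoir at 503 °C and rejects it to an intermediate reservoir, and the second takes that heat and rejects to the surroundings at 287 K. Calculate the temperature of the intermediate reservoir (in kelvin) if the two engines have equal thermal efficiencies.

T_m ≈ 472 K

T_H = 503 °C → 503 + 273.15 = 776.15 K.
Equal efficiencies require 1 − T_m/T_H = 1 − T_C/T_m, i.e. T_m/T_H = T_C/T_m, so T_m = √(T_H·T_C) = √(776.15 × 287.00) = 472 K.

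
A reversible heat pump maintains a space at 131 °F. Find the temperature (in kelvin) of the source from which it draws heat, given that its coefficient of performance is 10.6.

T_C ≈ 297 K

T_H = 131 °F → (131 − 32) × 5/9 = 55.00 °C = 328.15 K.
COP_HP = T_H/(T_H − T_C) ⇒ T_C = T_H·(COP_HP − 1)/COP_HP = 328.15 × (10.6 − 1)/10.6 = 297 K.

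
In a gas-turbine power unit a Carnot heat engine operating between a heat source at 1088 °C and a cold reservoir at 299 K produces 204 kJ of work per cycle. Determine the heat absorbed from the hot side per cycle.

T_H = 1088 °C → 1088 + 273.15 = 1361.15 K.
η_rev = 1 − T_C/T_H = 1 − 299.00/1361.15 = 0.7803.
Q_H = W/η = 204/0.7803 = 261 kJ.

Q_H ≈ 261 kJ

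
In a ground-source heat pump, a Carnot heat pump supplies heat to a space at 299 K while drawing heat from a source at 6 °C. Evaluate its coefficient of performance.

T_C = 6 °C → 6 + 273.15 = 279.15 K.
COP_HP = T_H/(T_H − T_C) = 299.00/(299.00 − 279.15) = 15.1.

COP_HP ≈ 15.1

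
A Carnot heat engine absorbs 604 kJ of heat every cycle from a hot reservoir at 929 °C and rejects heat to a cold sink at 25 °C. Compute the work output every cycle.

T_H = 929 °C → 929 + 273.15 = 1202.15 K.
T_C = 25 °C → 25 + 273.15 = 298.15 K.
Carnot efficiency: η = 1 − T_C/T_H = 1 − 298.15/1202.15 = 0.7520.
W = η·Q_H = 0.7520 × 604 = 454 kJ.

W ≈ 454 kJ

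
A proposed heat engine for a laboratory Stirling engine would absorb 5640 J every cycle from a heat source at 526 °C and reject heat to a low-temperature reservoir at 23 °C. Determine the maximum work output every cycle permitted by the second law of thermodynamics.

T_H = 526 °C → 526 + 273.15 = 799.15 K.
T_C = 23 °C → 23 + 273.15 = 296.15 K.
No engine can exceed the Carnot limit: η_max = 1 − T_C/T_H = 1 − 296.15/799.15 = 0.6294.
W_max = η_max · Q_H = 0.6294 × 5640 = 3550 J.

W_max ≈ 3550 J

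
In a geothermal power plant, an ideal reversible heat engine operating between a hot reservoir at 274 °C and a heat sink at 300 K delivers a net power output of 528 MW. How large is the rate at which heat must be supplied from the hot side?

Q̇_H ≈ 1170 MW

T_H = 274 °C → 274 + 273.15 = 547.15 K.
Carnot efficiency: η = 1 − T_C/T_H = 1 − 300.00/547.15 = 0.4517.
Q_H = W/η = 528/0.4517 = 1170 MW.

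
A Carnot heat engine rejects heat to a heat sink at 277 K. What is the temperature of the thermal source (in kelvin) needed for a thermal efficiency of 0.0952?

From η = 1 − T_C/T_H, solving for T_H gives T_H = T_C/(1 − η) = 277.00/(1 − 0.0952) = 306 K.

T_H ≈ 306 K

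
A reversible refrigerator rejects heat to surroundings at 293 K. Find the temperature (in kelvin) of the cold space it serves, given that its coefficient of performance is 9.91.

T_C ≈ 266.1 K

COP_R = T_C/(T_H − T_C) ⇒ T_C = T_H·COP_R/(1 + COP_R) = 293.00 × 9.91/(1 + 9.91) = 266.1 K.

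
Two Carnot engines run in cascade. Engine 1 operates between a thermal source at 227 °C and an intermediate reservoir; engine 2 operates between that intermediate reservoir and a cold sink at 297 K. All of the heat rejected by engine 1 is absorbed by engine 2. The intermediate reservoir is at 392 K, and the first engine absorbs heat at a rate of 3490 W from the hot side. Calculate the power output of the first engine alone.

T_H = 227 °C → 227 + 273.15 = 500.15 K.
First-stage efficiency η₁ = 1 − T_m/T_H = 1 − 392.00/500.15 = 0.2162.
W₁ = η₁·Q_H = 0.2162 × 3490 = 755 W.

Ẇ₁ ≈ 755 W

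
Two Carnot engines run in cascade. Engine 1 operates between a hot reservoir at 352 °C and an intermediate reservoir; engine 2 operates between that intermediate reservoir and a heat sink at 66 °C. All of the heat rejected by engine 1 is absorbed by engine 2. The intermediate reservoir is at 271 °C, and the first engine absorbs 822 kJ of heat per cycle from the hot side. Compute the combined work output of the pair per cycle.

W_total ≈ 376 kJ

T_H = 352 °C → 352 + 273.15 = 625.15 K.
T_C = 66 °C → 66 + 273.15 = 339.15 K.
Two reversible stages in series are equivalent to a single Carnot engine between T_H and T_C, so η_total = 1 − T_C/T_H = 1 − 339.15/625.15 = 0.4575.
W_total = η_total · Q_H = 0.4575 × 822 = 376 kJ.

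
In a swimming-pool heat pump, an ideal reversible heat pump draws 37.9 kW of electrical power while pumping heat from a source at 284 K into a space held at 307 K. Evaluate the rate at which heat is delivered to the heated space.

Q̇_H ≈ 506 kW

The Carnot heat-pump COP is COP_HP = T_H/(T_H − T_C) = 307.00/23.00 = 13.3478.
Q_H = COP_HP · W = 13.3478 × 37.9 = 506 kW.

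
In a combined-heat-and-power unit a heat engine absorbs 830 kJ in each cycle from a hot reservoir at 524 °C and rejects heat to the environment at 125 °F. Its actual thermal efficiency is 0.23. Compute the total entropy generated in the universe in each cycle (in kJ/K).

ΔS_univ ≈ 0.926 kJ/K

T_H = 524 °C → 524 + 273.15 = 797.15 K.
T_C = 125 °F → (125 − 32) × 5/9 = 51.67 °C = 324.82 K.
W = η·Q_H = 0.23 × 830 = 190.9 kJ, so Q_C = Q_H − W = 639.1 kJ.
The hot reservoir loses entropy Q_H/T_H = 830/797.15 = 1.041 kJ/K; the cold reservoir gains Q_C/T_C = 639.1/324.82 = 1.968 kJ/K.
ΔS_univ = −Q_H/T_H + Q_C/T_C = 0.926 kJ/K (> 0, since η = 0.23 < η_Carnot = 0.593).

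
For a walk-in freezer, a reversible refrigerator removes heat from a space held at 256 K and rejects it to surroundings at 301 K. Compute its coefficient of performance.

COP_R ≈ 5.69

Carnot COP: COP_R = T_C/(T_H − T_C) = 256.00/(301.00 − 256.00) = 5.69.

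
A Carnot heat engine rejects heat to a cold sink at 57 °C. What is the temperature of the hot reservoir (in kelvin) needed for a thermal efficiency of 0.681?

T_C = 57 °C → 57 + 273.15 = 330.15 K.
From η = 1 − T_C/T_H, solving for T_H gives T_H = T_C/(1 − η) = 330.15/(1 − 0.681) = 1035 K.

T_H ≈ 1035 K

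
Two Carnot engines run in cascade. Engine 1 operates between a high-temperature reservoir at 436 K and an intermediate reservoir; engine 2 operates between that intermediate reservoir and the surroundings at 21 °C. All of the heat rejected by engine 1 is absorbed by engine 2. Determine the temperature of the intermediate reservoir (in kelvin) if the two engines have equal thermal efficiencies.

T_C = 21 °C → 21 + 273.15 = 294.15 K.
Equal efficiencies require 1 − T_m/T_H = 1 − T_C/T_m, i.e. T_m/T_H = T_C/T_m, so T_m = √(T_H·T_C) = √(436.00 × 294.15) = 358 K.

T_m ≈ 358 K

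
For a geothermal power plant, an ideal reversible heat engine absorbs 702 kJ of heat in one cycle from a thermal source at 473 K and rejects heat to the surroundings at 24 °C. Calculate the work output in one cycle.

T_C = 24 °C → 24 + 273.15 = 297.15 K.
The Carnot efficiency is η = 1 − T_C/T_H = 1 − 297.15/473.00 = 0.3718.
W = η·Q_H = 0.3718 × 702 = 261.0 kJ.

W ≈ 261.0 kJ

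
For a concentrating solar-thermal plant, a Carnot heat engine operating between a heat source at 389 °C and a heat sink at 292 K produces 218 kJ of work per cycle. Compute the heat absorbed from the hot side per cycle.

Q_H ≈ 390.0 kJ

T_H = 389 °C → 389 + 273.15 = 662.15 K.
For a reversible engine, η = 1 − T_C/T_H = 1 − 292.00/662.15 = 0.5590.
Q_H = W/η = 218/0.5590 = 390.0 kJ.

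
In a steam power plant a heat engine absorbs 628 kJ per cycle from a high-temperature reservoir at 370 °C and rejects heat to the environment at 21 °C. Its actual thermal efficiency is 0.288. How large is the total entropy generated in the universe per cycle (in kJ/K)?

T_H = 370 °C → 370 + 273.15 = 643.15 K.
T_C = 21 °C → 21 + 273.15 = 294.15 K.
W = η·Q_H = 0.288 × 628 = 180.9 kJ, so Q_C = Q_H − W = 447.1 kJ.
The hot reservoir loses entropy Q_H/T_H = 628/643.15 = 0.9764 kJ/K; the cold reservoir gains Q_C/T_C = 447.1/294.15 = 1.520 kJ/K.
ΔS_univ = −Q_H/T_H + Q_C/T_C = 0.544 kJ/K (> 0, since η = 0.288 < η_Carnot = 0.543).

ΔS_univ ≈ 0.544 kJ/K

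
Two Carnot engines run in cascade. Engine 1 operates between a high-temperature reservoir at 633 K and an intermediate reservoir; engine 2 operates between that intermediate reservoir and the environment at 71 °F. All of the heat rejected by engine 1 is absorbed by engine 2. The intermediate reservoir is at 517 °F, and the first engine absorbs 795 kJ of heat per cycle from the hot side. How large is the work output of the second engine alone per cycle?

W₂ ≈ 311.2 kJ

T_C = 71 °F → (71 − 32) × 5/9 = 21.67 °C = 294.82 K.
T_m = 517 °F → (517 − 32) × 5/9 = 269.44 °C = 542.59 K.
Heat entering the second stage: Q_m = Q_H·(T_m/T_H) = 795 × 542.59/633.00 = 681.5 kJ.
Second-stage efficiency η₂ = 1 − T_C/T_m = 1 − 294.82/542.59 = 0.4567, so W₂ = η₂·Q_m = 311.2 kJ.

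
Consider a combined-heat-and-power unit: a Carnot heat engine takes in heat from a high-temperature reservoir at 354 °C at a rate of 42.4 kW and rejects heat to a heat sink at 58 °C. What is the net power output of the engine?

T_H = 354 °C → 354 + 273.15 = 627.15 K.
T_C = 58 °C → 58 + 273.15 = 331.15 K.
Since the cycle is reversible, η = 1 − T_C/T_H = 1 − 331.15/627.15 = 0.4720.
W = η·Q_H = 0.4720 × 42.4 = 20.0 kW.

Ẇ ≈ 20.0 kW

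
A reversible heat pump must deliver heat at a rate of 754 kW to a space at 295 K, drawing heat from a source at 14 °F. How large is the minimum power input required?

Ẇ_in ≈ 81.4 kW

T_C = 14 °F → (14 − 32) × 5/9 = -10.00 °C = 263.15 K.
The Carnot heat-pump COP is COP_HP = T_H/(T_H − T_C) = 295.00/31.85 = 9.2622.
W = Q_H/COP_HP = 754/9.2622 = 81.4 kW.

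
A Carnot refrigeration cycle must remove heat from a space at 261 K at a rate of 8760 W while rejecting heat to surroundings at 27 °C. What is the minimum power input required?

T_H = 27 °C → 27 + 273.15 = 300.15 K.
For a reversible refrigerator, COP_R = T_C/(T_H − T_C) = 261.00/39.15 = 6.6667.
W = Q_C/COP_R = 8760/6.6667 = 1310 W.

Ẇ_in ≈ 1310 W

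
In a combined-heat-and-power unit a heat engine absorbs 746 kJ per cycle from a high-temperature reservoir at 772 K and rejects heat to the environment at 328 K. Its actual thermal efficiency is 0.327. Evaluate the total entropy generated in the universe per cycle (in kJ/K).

W = η·Q_H = 0.327 × 746 = 243.9 kJ, so Q_C = Q_H − W = 502.1 kJ.
Entropy balance on the reservoirs: −Q_H/T_H = -0.9663 kJ/K, +Q_C/T_C = 1.531 kJ/K.
ΔS_univ = −Q_H/T_H + Q_C/T_C = 0.564 kJ/K (> 0, since η = 0.327 < η_Carnot = 0.575).

ΔS_univ ≈ 0.564 kJ/K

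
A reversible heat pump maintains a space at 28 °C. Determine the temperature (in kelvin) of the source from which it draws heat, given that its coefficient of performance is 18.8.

T_H = 28 °C → 28 + 273.15 = 301.15 K.
COP_HP = T_H/(T_H − T_C) ⇒ T_C = T_H·(COP_HP − 1)/COP_HP = 301.15 × (18.8 − 1)/18.8 = 285 K.

T_C ≈ 285 K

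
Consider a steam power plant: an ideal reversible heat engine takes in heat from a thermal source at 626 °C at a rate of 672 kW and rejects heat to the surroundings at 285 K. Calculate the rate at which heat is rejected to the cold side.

T_H = 626 °C → 626 + 273.15 = 899.15 K.
For a reversible engine, η = 1 − T_C/T_H = 1 − 285.00/899.15 = 0.6830.
For a reversible cycle Q_C/Q_H = T_C/T_H, so Q_C = 672 × 285.00/899.15 = 213.0 kW.

Q̇_C ≈ 213.0 kW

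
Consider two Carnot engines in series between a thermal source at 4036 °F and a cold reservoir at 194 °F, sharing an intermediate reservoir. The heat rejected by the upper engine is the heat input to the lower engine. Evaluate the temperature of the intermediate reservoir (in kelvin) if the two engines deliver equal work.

T_H = 4036 °F → (4036 − 32) × 5/9 = 2224.44 °C = 2497.59 K.
T_C = 194 °F → (194 − 32) × 5/9 = 90.00 °C = 363.15 K.
For reversible stages Q_m = Q_H·(T_m/T_H). Setting W₁ = Q_H(1 − T_m/T_H) equal to W₂ = Q_m(1 − T_C/T_m) = Q_H·(T_m − T_C)/T_H gives T_H − T_m = T_m − T_C, so T_m = (T_H + T_C)/2 = (2497.59 + 363.15)/2 = 1430 K.

T_m ≈ 1430 K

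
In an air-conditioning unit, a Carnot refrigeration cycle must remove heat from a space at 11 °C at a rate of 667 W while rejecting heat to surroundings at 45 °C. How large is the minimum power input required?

T_H = 45 °C → 45 + 273.15 = 318.15 K.
T_C = 11 °C → 11 + 273.15 = 284.15 K.
COP_R = T_C/(T_H − T_C) = 284.15/34.00 = 8.3574.
W = Q_C/COP_R = 667/8.3574 = 79.8 W.

Ẇ_in ≈ 79.8 W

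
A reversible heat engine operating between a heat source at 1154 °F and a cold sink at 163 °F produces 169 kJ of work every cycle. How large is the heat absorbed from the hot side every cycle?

T_H = 1154 °F → (1154 − 32) × 5/9 = 623.33 °C = 896.48 K.
T_C = 163 °F → (163 − 32) × 5/9 = 72.78 °C = 345.93 K.
Carnot efficiency: η = 1 − T_C/T_H = 1 − 345.93/896.48 = 0.6141.
Q_H = W/η = 169/0.6141 = 275.2 kJ.

Q_H ≈ 275.2 kJ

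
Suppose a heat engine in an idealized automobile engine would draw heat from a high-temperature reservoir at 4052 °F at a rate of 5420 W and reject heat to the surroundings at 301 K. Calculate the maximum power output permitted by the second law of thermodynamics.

T_H = 4052 °F → (4052 − 32) × 5/9 = 2233.33 °C = 2506.48 K.
By the Carnot theorem, η_max = 1 − T_C/T_H = 1 − 301.00/2506.48 = 0.8799.
W_max = η_max · Q_H = 0.8799 × 5420 = 4769 W.

Ẇ_max ≈ 4769 W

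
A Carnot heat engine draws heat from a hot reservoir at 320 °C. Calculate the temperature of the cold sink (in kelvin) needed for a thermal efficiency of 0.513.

T_C ≈ 288.9 K

T_H = 320 °C → 320 + 273.15 = 593.15 K.
From η = 1 − T_C/T_H, T_C = T_H·(1 − η) = 593.15 × (1 − 0.513) = 288.9 K.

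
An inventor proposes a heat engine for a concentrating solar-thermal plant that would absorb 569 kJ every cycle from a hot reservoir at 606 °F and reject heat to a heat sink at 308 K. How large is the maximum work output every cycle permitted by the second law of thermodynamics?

T_H = 606 °F → (606 − 32) × 5/9 = 318.89 °C = 592.04 K.
The second-law ceiling is the Carnot efficiency, η_max = 1 − T_C/T_H = 1 − 308.00/592.04 = 0.4798.
W_max = η_max · Q_H = 0.4798 × 569 = 273 kJ.

W_max ≈ 273 kJ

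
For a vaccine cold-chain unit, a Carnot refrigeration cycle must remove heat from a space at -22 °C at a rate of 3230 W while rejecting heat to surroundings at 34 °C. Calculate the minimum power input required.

Ẇ_in ≈ 720 W

T_H = 34 °C → 34 + 273.15 = 307.15 K.
T_C = -22 °C → -22 + 273.15 = 251.15 K.
Carnot COP: COP_R = T_C/(T_H − T_C) = 251.15/56.00 = 4.4848.
W = Q_C/COP_R = 3230/4.4848 = 720 W.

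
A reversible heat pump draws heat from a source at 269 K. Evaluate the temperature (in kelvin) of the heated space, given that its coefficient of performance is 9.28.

T_H ≈ 301 K

COP_HP = T_H/(T_H − T_C) ⇒ T_H = T_C·COP_HP/(COP_HP − 1) = 269.00 × 9.28/(9.28 − 1) = 301 K.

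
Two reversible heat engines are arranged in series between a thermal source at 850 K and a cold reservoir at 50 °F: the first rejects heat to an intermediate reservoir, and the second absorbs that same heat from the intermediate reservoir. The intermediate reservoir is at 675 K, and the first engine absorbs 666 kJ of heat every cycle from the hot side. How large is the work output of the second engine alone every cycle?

W₂ ≈ 307.0 kJ

T_C = 50 °F → (50 − 32) × 5/9 = 10.00 °C = 283.15 K.
Heat entering the second stage: Q_m = Q_H·(T_m/T_H) = 666 × 675.00/850.00 = 528.9 kJ.
Second-stage efficiency η₂ = 1 − T_C/T_m = 1 − 283.15/675.00 = 0.5805, so W₂ = η₂·Q_m = 307.0 kJ.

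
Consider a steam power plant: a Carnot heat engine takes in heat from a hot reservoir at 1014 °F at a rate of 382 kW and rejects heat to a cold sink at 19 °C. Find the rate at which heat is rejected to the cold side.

Q̇_C ≈ 136 kW

T_H = 1014 °F → (1014 − 32) × 5/9 = 545.56 °C = 818.71 K.
T_C = 19 °C → 19 + 273.15 = 292.15 K.
The Carnot efficiency is η = 1 − T_C/T_H = 1 − 292.15/818.71 = 0.6432.
For a reversible cycle Q_C/Q_H = T_C/T_H, so Q_C = 382 × 292.15/818.71 = 136 kW.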